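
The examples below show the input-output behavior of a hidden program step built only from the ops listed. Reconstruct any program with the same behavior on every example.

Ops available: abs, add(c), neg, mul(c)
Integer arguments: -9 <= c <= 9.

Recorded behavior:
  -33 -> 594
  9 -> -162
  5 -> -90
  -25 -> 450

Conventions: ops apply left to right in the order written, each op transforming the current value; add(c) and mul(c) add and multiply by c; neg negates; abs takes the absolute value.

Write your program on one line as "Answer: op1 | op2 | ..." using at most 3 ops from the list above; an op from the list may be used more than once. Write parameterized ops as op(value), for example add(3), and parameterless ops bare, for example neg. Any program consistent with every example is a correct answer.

mul(9) | mul(-2)

Check, running the answer program on each example:
  -33 -> -297 -> 594
  9 -> 81 -> -162
  5 -> 45 -> -90
  -25 -> -225 -> 450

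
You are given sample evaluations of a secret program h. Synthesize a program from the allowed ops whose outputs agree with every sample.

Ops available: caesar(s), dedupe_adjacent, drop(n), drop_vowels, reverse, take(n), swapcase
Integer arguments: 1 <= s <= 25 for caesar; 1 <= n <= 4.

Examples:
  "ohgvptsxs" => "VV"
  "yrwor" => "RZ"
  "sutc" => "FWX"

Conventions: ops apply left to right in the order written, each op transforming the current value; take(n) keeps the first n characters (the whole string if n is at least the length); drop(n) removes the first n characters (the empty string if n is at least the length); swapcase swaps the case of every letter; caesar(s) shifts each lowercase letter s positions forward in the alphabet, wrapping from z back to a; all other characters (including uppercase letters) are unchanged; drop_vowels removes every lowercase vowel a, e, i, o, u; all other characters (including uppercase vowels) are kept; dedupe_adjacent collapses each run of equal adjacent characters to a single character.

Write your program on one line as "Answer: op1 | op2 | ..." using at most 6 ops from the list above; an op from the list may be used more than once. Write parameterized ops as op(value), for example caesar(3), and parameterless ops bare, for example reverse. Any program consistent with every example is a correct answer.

caesar(3) | reverse | take(3) | drop_vowels | swapcase

Check, running the answer program on each example:
  "ohgvptsxs" -> "rkjyswvav" -> "vavwsyjkr" -> "vav" -> "vv" -> "VV"
  "yrwor" -> "buzru" -> "urzub" -> "urz" -> "rz" -> "RZ"
  "sutc" -> "vxwf" -> "fwxv" -> "fwx" -> "fwx" -> "FWX"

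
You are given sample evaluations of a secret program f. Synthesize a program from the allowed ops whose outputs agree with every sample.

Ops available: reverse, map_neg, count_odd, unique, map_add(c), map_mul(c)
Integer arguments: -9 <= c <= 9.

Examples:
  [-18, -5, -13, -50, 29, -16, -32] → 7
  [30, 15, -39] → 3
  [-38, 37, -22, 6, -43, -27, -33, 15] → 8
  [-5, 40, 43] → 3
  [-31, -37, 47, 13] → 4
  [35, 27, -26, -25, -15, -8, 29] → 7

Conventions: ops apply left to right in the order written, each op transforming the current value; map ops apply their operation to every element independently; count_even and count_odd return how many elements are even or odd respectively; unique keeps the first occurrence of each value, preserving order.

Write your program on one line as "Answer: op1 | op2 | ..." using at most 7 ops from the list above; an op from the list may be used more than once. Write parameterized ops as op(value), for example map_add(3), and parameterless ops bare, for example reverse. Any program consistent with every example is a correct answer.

map_add(9) | map_mul(4) | map_add(-3) | map_add(-2) | map_mul(7) | count_odd

Check, running the answer program on each example:
  [-18, -5, -13, -50, 29, -16, -32] -> [-9, 4, -4, -41, 38, -7, -23] -> [-36, 16, -16, -164, 152, -28, -92] -> [-39, 13, -19, -167, 149, -31, -95] -> [-41, 11, -21, -169, 147, -33, -97] -> [-287, 77, -147, -1183, 1029, -231, -679] -> 7
  [30, 15, -39] -> [39, 24, -30] -> [156, 96, -120] -> [153, 93, -123] -> [151, 91, -125] -> [1057, 637, -875] -> 3
  [-38, 37, -22, 6, -43, -27, -33, 15] -> [-29, 46, -13, 15, -34, -18, -24, 24] -> [-116, 184, -52, 60, -136, -72, -96, 96] -> [-119, 181, -55, 57, -139, -75, -99, 93] -> [-121, 179, -57, 55, -141, -77, -101, 91] -> [-847, 1253, -399, 385, -987, -539, -707, 637] -> 8
  [-5, 40, 43] -> [4, 49, 52] -> [16, 196, 208] -> [13, 193, 205] -> [11, 191, 203] -> [77, 1337, 1421] -> 3
  [-31, -37, 47, 13] -> [-22, -28, 56, 22] -> [-88, -112, 224, 88] -> [-91, -115, 221, 85] -> [-93, -117, 219, 83] -> [-651, -819, 1533, 581] -> 4
  [35, 27, -26, -25, -15, -8, 29] -> [44, 36, -17, -16, -6, 1, 38] -> [176, 144, -68, -64, -24, 4, 152] -> [173, 141, -71, -67, -27, 1, 149] -> [171, 139, -73, -69, -29, -1, 147] -> [1197, 973, -511, -483, -203, -7, 1029] -> 7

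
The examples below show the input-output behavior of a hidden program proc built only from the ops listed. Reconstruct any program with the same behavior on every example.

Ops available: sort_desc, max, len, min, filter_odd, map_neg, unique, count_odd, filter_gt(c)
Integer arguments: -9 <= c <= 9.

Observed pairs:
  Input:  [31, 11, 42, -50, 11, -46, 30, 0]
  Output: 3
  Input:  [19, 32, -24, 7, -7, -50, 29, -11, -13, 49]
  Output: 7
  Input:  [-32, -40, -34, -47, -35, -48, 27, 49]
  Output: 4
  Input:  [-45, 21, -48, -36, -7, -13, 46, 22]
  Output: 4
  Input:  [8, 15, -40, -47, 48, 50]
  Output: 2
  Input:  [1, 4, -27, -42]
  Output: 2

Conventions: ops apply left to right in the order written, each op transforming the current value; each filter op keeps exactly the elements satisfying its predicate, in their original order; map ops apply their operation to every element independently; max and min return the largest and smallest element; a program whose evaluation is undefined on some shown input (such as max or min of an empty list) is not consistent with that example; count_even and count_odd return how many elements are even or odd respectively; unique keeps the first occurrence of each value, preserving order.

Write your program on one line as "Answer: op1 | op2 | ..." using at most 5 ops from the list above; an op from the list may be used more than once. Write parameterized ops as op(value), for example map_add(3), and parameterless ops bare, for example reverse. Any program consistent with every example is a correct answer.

sort_desc | filter_odd | map_neg | len

Check, running the answer program on each example:
  [31, 11, 42, -50, 11, -46, 30, 0] -> [42, 31, 30, 11, 11, 0, -46, -50] -> [31, 11, 11] -> [-31, -11, -11] -> 3
  [19, 32, -24, 7, -7, -50, 29, -11, -13, 49] -> [49, 32, 29, 19, 7, -7, -11, -13, -24, -50] -> [49, 29, 19, 7, -7, -11, -13] -> [-49, -29, -19, -7, 7, 11, 13] -> 7
  [-32, -40, -34, -47, -35, -48, 27, 49] -> [49, 27, -32, -34, -35, -40, -47, -48] -> [49, 27, -35, -47] -> [-49, -27, 35, 47] -> 4
  [-45, 21, -48, -36, -7, -13, 46, 22] -> [46, 22, 21, -7, -13, -36, -45, -48] -> [21, -7, -13, -45] -> [-21, 7, 13, 45] -> 4
  [8, 15, -40, -47, 48, 50] -> [50, 48, 15, 8, -40, -47] -> [15, -47] -> [-15, 47] -> 2
  [1, 4, -27, -42] -> [4, 1, -27, -42] -> [1, -27] -> [-1, 27] -> 2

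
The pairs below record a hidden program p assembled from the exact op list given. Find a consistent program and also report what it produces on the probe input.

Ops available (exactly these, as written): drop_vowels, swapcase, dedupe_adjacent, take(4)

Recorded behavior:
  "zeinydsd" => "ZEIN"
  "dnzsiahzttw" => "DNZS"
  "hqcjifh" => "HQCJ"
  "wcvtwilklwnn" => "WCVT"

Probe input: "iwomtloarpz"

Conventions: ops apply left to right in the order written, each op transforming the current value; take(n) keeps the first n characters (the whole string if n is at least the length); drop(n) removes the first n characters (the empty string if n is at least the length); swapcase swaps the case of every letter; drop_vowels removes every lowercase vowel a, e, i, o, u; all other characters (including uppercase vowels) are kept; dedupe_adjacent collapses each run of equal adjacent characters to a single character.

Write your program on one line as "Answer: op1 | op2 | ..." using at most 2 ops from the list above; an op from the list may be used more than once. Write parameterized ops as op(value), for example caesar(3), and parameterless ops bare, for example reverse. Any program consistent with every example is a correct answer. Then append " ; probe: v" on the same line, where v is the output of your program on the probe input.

take(4) | swapcase ; probe: "IWOM"

Check, running the answer program on each example:
  "zeinydsd" -> "zein" -> "ZEIN"
  "dnzsiahzttw" -> "dnzs" -> "DNZS"
  "hqcjifh" -> "hqcj" -> "HQCJ"
  "wcvtwilklwnn" -> "wcvt" -> "WCVT"
  probe: "iwomtloarpz" -> "iwom" -> "IWOM"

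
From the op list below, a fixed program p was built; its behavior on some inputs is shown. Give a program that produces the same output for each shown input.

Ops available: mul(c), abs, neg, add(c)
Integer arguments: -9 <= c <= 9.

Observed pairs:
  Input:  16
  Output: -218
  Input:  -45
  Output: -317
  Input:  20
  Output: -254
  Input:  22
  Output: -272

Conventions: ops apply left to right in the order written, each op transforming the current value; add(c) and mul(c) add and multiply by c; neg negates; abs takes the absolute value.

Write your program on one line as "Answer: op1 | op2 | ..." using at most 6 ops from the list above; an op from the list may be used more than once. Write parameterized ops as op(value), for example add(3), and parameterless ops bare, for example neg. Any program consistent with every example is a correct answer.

add(9) | mul(-3) | abs | mul(-3) | add(7)

Check, running the answer program on each example:
  16 -> 25 -> -75 -> 75 -> -225 -> -218
  -45 -> -36 -> 108 -> 108 -> -324 -> -317
  20 -> 29 -> -87 -> 87 -> -261 -> -254
  22 -> 31 -> -93 -> 93 -> -279 -> -272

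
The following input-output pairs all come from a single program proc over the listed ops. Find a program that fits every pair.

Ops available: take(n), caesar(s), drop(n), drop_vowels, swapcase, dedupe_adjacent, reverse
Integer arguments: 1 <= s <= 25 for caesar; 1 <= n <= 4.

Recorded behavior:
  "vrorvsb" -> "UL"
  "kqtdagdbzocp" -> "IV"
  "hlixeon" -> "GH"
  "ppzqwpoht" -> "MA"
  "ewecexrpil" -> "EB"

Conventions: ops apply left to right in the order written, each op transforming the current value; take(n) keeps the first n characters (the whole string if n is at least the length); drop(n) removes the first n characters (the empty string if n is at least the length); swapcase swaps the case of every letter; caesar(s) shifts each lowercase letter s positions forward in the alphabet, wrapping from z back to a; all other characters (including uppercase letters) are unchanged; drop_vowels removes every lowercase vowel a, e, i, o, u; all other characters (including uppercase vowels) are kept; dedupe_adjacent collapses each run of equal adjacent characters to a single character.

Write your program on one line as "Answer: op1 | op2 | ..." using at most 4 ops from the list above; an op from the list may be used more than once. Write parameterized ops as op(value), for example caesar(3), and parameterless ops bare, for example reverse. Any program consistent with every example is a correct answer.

reverse | caesar(19) | take(2) | swapcase

Check, running the answer program on each example:
  "vrorvsb" -> "bsvrorv" -> "ulokhko" -> "ul" -> "UL"
  "kqtdagdbzocp" -> "pcozbdgadtqk" -> "ivhsuwztwmjd" -> "iv" -> "IV"
  "hlixeon" -> "noexilh" -> "ghxqbea" -> "gh" -> "GH"
  "ppzqwpoht" -> "thopwqzpp" -> "mahipjsii" -> "ma" -> "MA"
  "ewecexrpil" -> "liprxecewe" -> "ebikqxvxpx" -> "eb" -> "EB"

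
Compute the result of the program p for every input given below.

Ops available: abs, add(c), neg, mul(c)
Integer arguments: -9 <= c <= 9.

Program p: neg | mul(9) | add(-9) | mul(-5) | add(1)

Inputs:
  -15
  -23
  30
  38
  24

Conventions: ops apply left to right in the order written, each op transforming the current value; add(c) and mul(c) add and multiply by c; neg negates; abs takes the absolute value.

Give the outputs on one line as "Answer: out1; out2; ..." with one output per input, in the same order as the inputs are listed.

-629; -989; 1396; 1756; 1126

Execution, op by op:
  -15 -> 15 -> 135 -> 126 -> -630 -> -629
  -23 -> 23 -> 207 -> 198 -> -990 -> -989
  30 -> -30 -> -270 -> -279 -> 1395 -> 1396
  38 -> -38 -> -342 -> -351 -> 1755 -> 1756
  24 -> -24 -> -216 -> -225 -> 1125 -> 1126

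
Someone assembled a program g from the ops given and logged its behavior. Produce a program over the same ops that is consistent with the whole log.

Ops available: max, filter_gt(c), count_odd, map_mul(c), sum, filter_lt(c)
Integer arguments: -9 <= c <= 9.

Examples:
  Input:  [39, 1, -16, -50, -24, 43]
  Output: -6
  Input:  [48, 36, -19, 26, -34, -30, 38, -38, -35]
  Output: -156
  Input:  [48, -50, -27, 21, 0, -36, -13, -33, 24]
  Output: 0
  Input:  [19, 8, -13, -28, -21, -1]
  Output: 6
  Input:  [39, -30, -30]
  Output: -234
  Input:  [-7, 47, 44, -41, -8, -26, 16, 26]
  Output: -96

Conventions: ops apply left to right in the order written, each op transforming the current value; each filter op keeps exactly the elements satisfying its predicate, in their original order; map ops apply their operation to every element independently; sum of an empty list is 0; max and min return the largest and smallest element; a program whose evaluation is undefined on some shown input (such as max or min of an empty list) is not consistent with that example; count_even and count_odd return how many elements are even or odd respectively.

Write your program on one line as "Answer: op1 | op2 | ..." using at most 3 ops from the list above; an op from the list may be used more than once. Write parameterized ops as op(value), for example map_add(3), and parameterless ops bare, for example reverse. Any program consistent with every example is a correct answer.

filter_gt(-6) | map_mul(-6) | max

Check, running the answer program on each example:
  [39, 1, -16, -50, -24, 43] -> [39, 1, 43] -> [-234, -6, -258] -> -6
  [48, 36, -19, 26, -34, -30, 38, -38, -35] -> [48, 36, 26, 38] -> [-288, -216, -156, -228] -> -156
  [48, -50, -27, 21, 0, -36, -13, -33, 24] -> [48, 21, 0, 24] -> [-288, -126, 0, -144] -> 0
  [19, 8, -13, -28, -21, -1] -> [19, 8, -1] -> [-114, -48, 6] -> 6
  [39, -30, -30] -> [39] -> [-234] -> -234
  [-7, 47, 44, -41, -8, -26, 16, 26] -> [47, 44, 16, 26] -> [-282, -264, -96, -156] -> -96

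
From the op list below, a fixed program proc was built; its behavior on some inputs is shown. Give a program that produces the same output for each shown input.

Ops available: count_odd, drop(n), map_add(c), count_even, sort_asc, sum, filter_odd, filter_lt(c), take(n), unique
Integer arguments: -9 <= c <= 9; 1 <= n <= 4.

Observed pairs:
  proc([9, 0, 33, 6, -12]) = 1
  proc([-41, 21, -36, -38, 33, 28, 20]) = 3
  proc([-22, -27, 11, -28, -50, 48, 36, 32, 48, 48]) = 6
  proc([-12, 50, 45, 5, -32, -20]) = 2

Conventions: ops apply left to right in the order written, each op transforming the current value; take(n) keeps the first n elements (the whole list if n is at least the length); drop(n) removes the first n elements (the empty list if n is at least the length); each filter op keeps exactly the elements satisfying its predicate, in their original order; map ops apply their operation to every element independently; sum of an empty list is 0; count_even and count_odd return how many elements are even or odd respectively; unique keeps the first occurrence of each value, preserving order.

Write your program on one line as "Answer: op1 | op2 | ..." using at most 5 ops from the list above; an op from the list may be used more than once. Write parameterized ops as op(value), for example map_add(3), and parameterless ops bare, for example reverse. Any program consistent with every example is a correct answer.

map_add(-6) | sort_asc | drop(2) | count_even

Check, running the answer program on each example:
  [9, 0, 33, 6, -12] -> [3, -6, 27, 0, -18] -> [-18, -6, 0, 3, 27] -> [0, 3, 27] -> 1
  [-41, 21, -36, -38, 33, 28, 20] -> [-47, 15, -42, -44, 27, 22, 14] -> [-47, -44, -42, 14, 15, 22, 27] -> [-42, 14, 15, 22, 27] -> 3
  [-22, -27, 11, -28, -50, 48, 36, 32, 48, 48] -> [-28, -33, 5, -34, -56, 42, 30, 26, 42, 42] -> [-56, -34, -33, -28, 5, 26, 30, 42, 42, 42] -> [-33, -28, 5, 26, 30, 42, 42, 42] -> 6
  [-12, 50, 45, 5, -32, -20] -> [-18, 44, 39, -1, -38, -26] -> [-38, -26, -18, -1, 39, 44] -> [-18, -1, 39, 44] -> 2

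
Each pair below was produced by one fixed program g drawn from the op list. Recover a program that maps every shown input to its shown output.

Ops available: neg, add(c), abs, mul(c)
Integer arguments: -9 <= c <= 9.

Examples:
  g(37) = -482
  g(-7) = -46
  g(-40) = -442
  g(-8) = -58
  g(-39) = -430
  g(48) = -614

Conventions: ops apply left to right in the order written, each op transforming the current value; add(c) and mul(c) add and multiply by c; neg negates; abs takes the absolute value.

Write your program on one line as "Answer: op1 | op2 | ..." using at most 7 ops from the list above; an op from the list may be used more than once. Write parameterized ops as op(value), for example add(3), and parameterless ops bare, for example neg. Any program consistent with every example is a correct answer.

add(2) | mul(-6) | add(-7) | neg | abs | mul(-2)

Check, running the answer program on each example:
  37 -> 39 -> -234 -> -241 -> 241 -> 241 -> -482
  -7 -> -5 -> 30 -> 23 -> -23 -> 23 -> -46
  -40 -> -38 -> 228 -> 221 -> -221 -> 221 -> -442
  -8 -> -6 -> 36 -> 29 -> -29 -> 29 -> -58
  -39 -> -37 -> 222 -> 215 -> -215 -> 215 -> -430
  48 -> 50 -> -300 -> -307 -> 307 -> 307 -> -614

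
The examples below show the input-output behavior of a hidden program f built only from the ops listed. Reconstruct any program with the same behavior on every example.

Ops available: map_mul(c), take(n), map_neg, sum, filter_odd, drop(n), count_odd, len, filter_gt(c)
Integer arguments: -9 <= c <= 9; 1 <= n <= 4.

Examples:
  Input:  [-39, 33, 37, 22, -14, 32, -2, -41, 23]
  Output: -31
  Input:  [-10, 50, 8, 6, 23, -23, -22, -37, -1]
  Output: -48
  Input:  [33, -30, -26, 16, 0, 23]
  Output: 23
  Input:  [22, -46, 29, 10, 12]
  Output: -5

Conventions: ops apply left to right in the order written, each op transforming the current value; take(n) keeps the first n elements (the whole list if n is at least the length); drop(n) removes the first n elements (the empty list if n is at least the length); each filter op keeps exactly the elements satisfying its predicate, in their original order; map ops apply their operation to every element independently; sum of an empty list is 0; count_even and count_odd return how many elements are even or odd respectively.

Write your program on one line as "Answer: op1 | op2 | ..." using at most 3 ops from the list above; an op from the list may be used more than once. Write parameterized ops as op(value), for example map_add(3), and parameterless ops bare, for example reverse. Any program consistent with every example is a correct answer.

take(3) | map_neg | sum

Check, running the answer program on each example:
  [-39, 33, 37, 22, -14, 32, -2, -41, 23] -> [-39, 33, 37] -> [39, -33, -37] -> -31
  [-10, 50, 8, 6, 23, -23, -22, -37, -1] -> [-10, 50, 8] -> [10, -50, -8] -> -48
  [33, -30, -26, 16, 0, 23] -> [33, -30, -26] -> [-33, 30, 26] -> 23
  [22, -46, 29, 10, 12] -> [22, -46, 29] -> [-22, 46, -29] -> -5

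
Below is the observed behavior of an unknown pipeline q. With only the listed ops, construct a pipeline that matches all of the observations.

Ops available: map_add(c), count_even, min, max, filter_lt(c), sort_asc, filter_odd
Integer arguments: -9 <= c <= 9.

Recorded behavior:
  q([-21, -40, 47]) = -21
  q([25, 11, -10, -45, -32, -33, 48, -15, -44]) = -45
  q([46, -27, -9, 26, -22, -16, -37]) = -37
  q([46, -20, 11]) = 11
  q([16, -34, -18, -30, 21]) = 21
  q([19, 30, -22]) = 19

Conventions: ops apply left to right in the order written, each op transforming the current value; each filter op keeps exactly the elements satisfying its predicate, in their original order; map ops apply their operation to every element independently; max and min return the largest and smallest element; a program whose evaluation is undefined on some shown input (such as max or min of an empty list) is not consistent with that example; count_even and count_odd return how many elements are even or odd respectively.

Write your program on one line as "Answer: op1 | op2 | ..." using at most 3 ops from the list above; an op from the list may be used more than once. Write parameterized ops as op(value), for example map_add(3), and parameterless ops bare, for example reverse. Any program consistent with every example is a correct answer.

filter_odd | sort_asc | min

Check, running the answer program on each example:
  [-21, -40, 47] -> [-21, 47] -> [-21, 47] -> -21
  [25, 11, -10, -45, -32, -33, 48, -15, -44] -> [25, 11, -45, -33, -15] -> [-45, -33, -15, 11, 25] -> -45
  [46, -27, -9, 26, -22, -16, -37] -> [-27, -9, -37] -> [-37, -27, -9] -> -37
  [46, -20, 11] -> [11] -> [11] -> 11
  [16, -34, -18, -30, 21] -> [21] -> [21] -> 21
  [19, 30, -22] -> [19] -> [19] -> 19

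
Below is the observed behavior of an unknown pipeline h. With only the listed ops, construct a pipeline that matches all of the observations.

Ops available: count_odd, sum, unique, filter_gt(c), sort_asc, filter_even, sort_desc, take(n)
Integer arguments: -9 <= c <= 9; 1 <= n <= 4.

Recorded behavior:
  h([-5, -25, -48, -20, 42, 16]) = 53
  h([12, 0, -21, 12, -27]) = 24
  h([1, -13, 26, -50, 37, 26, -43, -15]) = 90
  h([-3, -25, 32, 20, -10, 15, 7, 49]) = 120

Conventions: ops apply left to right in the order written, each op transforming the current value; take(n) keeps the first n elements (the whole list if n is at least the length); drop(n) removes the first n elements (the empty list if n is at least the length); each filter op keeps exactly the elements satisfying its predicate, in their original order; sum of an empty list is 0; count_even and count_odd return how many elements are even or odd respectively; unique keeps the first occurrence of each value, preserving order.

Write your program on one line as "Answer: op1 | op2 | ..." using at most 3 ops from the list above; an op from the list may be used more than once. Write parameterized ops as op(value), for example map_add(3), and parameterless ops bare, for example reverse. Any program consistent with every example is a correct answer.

sort_asc | filter_gt(-8) | sum

Check, running the answer program on each example:
  [-5, -25, -48, -20, 42, 16] -> [-48, -25, -20, -5, 16, 42] -> [-5, 16, 42] -> 53
  [12, 0, -21, 12, -27] -> [-27, -21, 0, 12, 12] -> [0, 12, 12] -> 24
  [1, -13, 26, -50, 37, 26, -43, -15] -> [-50, -43, -15, -13, 1, 26, 26, 37] -> [1, 26, 26, 37] -> 90
  [-3, -25, 32, 20, -10, 15, 7, 49] -> [-25, -10, -3, 7, 15, 20, 32, 49] -> [-3, 7, 15, 20, 32, 49] -> 120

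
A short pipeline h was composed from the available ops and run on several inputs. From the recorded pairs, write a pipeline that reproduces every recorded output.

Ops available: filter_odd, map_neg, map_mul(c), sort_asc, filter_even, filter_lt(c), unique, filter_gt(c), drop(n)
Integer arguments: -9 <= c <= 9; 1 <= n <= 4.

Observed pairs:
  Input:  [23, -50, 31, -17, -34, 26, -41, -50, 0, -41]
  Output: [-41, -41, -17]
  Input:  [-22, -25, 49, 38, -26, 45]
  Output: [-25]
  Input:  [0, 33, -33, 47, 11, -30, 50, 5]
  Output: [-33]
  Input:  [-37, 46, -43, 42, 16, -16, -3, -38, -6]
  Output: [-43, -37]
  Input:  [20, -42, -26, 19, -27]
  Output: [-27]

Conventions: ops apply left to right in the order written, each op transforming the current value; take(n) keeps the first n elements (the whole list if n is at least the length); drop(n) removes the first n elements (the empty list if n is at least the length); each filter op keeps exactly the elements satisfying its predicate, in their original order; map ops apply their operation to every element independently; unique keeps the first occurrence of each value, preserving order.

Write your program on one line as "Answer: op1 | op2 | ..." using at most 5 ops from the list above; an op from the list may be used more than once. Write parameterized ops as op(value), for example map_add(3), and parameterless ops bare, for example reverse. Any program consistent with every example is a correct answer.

filter_lt(7) | filter_lt(-4) | sort_asc | filter_odd

Check, running the answer program on each example:
  [23, -50, 31, -17, -34, 26, -41, -50, 0, -41] -> [-50, -17, -34, -41, -50, 0, -41] -> [-50, -17, -34, -41, -50, -41] -> [-50, -50, -41, -41, -34, -17] -> [-41, -41, -17]
  [-22, -25, 49, 38, -26, 45] -> [-22, -25, -26] -> [-22, -25, -26] -> [-26, -25, -22] -> [-25]
  [0, 33, -33, 47, 11, -30, 50, 5] -> [0, -33, -30, 5] -> [-33, -30] -> [-33, -30] -> [-33]
  [-37, 46, -43, 42, 16, -16, -3, -38, -6] -> [-37, -43, -16, -3, -38, -6] -> [-37, -43, -16, -38, -6] -> [-43, -38, -37, -16, -6] -> [-43, -37]
  [20, -42, -26, 19, -27] -> [-42, -26, -27] -> [-42, -26, -27] -> [-42, -27, -26] -> [-27]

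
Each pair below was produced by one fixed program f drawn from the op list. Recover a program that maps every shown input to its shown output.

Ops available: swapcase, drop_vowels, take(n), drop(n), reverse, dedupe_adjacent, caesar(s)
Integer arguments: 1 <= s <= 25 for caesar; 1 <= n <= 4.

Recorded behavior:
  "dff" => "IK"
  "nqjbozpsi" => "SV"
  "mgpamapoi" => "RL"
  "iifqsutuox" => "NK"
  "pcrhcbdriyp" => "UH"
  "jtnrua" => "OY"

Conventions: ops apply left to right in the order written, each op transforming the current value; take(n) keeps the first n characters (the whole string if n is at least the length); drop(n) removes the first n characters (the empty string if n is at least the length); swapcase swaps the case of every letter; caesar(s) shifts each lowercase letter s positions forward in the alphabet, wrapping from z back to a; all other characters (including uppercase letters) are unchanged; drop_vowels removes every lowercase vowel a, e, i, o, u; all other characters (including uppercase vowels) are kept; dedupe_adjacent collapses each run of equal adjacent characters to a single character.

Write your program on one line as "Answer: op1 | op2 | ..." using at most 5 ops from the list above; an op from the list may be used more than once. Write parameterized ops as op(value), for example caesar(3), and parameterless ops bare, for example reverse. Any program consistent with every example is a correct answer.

caesar(17) | caesar(14) | dedupe_adjacent | take(2) | swapcase

Check, running the answer program on each example:
  "dff" -> "uww" -> "ikk" -> "ik" -> "ik" -> "IK"
  "nqjbozpsi" -> "ehasfqgjz" -> "svogteuxn" -> "svogteuxn" -> "sv" -> "SV"
  "mgpamapoi" -> "dxgrdrgfz" -> "rlufrfutn" -> "rlufrfutn" -> "rl" -> "RL"
  "iifqsutuox" -> "zzwhjlklfo" -> "nnkvxzyztc" -> "nkvxzyztc" -> "nk" -> "NK"
  "pcrhcbdriyp" -> "gtiytsuizpg" -> "uhwmhgiwndu" -> "uhwmhgiwndu" -> "uh" -> "UH"
  "jtnrua" -> "akeilr" -> "oyswzf" -> "oyswzf" -> "oy" -> "OY"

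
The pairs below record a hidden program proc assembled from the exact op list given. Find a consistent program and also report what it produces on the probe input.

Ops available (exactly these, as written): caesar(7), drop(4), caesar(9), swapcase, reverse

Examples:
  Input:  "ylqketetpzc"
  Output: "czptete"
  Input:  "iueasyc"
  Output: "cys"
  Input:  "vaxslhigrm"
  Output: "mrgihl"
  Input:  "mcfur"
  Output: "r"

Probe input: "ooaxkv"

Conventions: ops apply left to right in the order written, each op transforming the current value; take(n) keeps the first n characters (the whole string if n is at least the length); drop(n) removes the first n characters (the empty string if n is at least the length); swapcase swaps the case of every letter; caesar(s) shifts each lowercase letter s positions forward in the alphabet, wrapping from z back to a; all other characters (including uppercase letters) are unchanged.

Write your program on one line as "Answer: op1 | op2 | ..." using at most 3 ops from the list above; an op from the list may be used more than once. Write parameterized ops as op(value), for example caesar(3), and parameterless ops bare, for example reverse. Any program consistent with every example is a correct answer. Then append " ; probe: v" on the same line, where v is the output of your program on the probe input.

drop(4) | reverse ; probe: "vk"

Check, running the answer program on each example:
  "ylqketetpzc" -> "etetpzc" -> "czptete"
  "iueasyc" -> "syc" -> "cys"
  "vaxslhigrm" -> "lhigrm" -> "mrgihl"
  "mcfur" -> "r" -> "r"
  probe: "ooaxkv" -> "kv" -> "vk"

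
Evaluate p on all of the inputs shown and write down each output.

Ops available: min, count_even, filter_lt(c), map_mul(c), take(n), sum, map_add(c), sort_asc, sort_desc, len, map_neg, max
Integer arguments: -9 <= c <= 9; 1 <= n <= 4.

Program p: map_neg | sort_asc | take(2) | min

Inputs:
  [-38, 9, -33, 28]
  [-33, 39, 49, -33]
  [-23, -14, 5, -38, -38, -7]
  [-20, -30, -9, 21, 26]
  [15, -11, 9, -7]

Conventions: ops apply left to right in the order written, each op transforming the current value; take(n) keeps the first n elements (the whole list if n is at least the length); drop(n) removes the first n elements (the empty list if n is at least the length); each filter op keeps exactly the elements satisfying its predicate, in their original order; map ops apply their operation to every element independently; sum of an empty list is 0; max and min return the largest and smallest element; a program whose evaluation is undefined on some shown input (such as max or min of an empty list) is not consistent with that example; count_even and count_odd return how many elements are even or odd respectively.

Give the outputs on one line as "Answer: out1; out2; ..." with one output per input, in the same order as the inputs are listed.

-28; -49; -5; -26; -15

Execution, op by op:
  [-38, 9, -33, 28] -> [38, -9, 33, -28] -> [-28, -9, 33, 38] -> [-28, -9] -> -28
  [-33, 39, 49, -33] -> [33, -39, -49, 33] -> [-49, -39, 33, 33] -> [-49, -39] -> -49
  [-23, -14, 5, -38, -38, -7] -> [23, 14, -5, 38, 38, 7] -> [-5, 7, 14, 23, 38, 38] -> [-5, 7] -> -5
  [-20, -30, -9, 21, 26] -> [20, 30, 9, -21, -26] -> [-26, -21, 9, 20, 30] -> [-26, -21] -> -26
  [15, -11, 9, -7] -> [-15, 11, -9, 7] -> [-15, -9, 7, 11] -> [-15, -9] -> -15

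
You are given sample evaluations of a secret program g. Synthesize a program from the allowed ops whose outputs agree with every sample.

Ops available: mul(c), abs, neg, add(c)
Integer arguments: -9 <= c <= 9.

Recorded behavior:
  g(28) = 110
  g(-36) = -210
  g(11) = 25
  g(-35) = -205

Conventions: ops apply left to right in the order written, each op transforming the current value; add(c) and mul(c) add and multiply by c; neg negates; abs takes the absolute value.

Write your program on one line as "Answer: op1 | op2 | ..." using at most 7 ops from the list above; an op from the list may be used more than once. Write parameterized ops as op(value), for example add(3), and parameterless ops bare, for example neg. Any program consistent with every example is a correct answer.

neg | add(7) | mul(5) | add(-6) | neg | add(-1)

Check, running the answer program on each example:
  28 -> -28 -> -21 -> -105 -> -111 -> 111 -> 110
  -36 -> 36 -> 43 -> 215 -> 209 -> -209 -> -210
  11 -> -11 -> -4 -> -20 -> -26 -> 26 -> 25
  -35 -> 35 -> 42 -> 210 -> 204 -> -204 -> -205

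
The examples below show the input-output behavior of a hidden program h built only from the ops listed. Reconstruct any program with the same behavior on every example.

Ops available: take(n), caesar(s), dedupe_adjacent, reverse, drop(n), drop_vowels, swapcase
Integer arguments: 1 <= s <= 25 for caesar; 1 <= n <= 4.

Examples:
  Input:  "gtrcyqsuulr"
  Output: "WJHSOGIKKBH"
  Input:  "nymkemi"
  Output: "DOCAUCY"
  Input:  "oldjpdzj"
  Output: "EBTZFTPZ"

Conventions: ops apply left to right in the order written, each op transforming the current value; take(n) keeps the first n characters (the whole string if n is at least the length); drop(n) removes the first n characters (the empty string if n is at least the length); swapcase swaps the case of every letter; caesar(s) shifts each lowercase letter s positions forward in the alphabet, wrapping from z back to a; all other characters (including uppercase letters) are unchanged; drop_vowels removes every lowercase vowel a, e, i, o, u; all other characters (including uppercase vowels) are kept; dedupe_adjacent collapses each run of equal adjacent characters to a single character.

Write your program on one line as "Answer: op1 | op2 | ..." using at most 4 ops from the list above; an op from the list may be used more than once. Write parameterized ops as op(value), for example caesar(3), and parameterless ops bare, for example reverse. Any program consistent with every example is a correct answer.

caesar(20) | caesar(22) | swapcase

Check, running the answer program on each example:
  "gtrcyqsuulr" -> "anlwskmoofl" -> "wjhsogikkbh" -> "WJHSOGIKKBH"
  "nymkemi" -> "hsgeygc" -> "docaucy" -> "DOCAUCY"
  "oldjpdzj" -> "ifxdjxtd" -> "ebtzftpz" -> "EBTZFTPZ"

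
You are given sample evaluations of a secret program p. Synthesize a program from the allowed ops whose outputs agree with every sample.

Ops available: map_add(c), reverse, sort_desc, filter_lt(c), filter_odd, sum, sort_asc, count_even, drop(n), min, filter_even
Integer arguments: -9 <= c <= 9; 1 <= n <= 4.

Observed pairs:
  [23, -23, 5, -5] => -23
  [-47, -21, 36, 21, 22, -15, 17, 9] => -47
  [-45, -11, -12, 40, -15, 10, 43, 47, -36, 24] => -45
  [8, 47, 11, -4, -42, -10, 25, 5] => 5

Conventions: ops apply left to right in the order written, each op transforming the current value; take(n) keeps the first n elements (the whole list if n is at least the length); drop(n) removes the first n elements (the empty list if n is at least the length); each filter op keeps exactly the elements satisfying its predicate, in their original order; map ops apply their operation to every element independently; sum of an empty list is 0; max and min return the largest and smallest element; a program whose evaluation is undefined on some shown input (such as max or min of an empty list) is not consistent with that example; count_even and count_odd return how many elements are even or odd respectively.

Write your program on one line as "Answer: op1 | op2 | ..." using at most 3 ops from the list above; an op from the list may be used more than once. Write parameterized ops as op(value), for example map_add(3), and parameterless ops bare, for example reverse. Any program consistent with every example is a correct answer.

sort_desc | filter_odd | min

Check, running the answer program on each example:
  [23, -23, 5, -5] -> [23, 5, -5, -23] -> [23, 5, -5, -23] -> -23
  [-47, -21, 36, 21, 22, -15, 17, 9] -> [36, 22, 21, 17, 9, -15, -21, -47] -> [21, 17, 9, -15, -21, -47] -> -47
  [-45, -11, -12, 40, -15, 10, 43, 47, -36, 24] -> [47, 43, 40, 24, 10, -11, -12, -15, -36, -45] -> [47, 43, -11, -15, -45] -> -45
  [8, 47, 11, -4, -42, -10, 25, 5] -> [47, 25, 11, 8, 5, -4, -10, -42] -> [47, 25, 11, 5] -> 5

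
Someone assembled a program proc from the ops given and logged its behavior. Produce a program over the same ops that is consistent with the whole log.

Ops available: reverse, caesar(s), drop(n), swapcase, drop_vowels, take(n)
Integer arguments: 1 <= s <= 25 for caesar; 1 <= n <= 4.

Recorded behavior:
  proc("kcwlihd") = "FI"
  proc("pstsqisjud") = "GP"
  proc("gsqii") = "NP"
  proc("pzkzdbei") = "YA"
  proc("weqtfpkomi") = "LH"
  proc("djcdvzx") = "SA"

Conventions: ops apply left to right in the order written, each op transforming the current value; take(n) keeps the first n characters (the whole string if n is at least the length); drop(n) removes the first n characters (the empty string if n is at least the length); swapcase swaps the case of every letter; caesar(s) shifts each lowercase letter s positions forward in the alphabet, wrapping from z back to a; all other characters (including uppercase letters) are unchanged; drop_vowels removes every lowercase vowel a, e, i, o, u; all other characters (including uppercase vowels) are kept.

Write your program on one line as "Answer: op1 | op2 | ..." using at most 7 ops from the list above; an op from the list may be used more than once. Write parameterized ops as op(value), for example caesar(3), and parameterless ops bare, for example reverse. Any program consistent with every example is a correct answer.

caesar(5) | caesar(18) | swapcase | reverse | drop(2) | take(2)

Check, running the answer program on each example:
  "kcwlihd" -> "phbqnmi" -> "hztifea" -> "HZTIFEA" -> "AEFITZH" -> "FITZH" -> "FI"
  "pstsqisjud" -> "uxyxvnxozi" -> "mpqpnfpgra" -> "MPQPNFPGRA" -> "ARGPFNPQPM" -> "GPFNPQPM" -> "GP"
  "gsqii" -> "lxvnn" -> "dpnff" -> "DPNFF" -> "FFNPD" -> "NPD" -> "NP"
  "pzkzdbei" -> "uepeigjn" -> "mwhwaybf" -> "MWHWAYBF" -> "FBYAWHWM" -> "YAWHWM" -> "YA"
  "weqtfpkomi" -> "bjvykuptrn" -> "tbnqcmhljf" -> "TBNQCMHLJF" -> "FJLHMCQNBT" -> "LHMCQNBT" -> "LH"
  "djcdvzx" -> "iohiaec" -> "agzaswu" -> "AGZASWU" -> "UWSAZGA" -> "SAZGA" -> "SA"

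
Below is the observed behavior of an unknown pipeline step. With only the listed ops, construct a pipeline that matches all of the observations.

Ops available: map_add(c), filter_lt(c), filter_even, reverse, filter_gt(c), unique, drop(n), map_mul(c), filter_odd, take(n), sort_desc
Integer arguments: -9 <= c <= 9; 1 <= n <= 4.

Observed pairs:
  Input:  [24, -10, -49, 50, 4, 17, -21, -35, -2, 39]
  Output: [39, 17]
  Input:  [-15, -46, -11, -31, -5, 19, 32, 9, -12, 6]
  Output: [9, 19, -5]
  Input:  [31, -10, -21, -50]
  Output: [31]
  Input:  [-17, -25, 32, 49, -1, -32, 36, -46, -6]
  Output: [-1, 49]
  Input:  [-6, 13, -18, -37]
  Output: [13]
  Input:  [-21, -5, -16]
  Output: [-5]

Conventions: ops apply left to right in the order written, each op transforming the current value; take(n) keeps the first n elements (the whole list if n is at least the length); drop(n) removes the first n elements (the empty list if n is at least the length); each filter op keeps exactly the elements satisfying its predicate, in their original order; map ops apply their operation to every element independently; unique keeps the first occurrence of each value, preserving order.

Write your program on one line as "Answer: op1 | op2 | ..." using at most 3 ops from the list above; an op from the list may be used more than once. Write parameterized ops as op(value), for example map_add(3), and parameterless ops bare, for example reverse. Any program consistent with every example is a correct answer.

filter_odd | reverse | filter_gt(-6)

Check, running the answer program on each example:
  [24, -10, -49, 50, 4, 17, -21, -35, -2, 39] -> [-49, 17, -21, -35, 39] -> [39, -35, -21, 17, -49] -> [39, 17]
  [-15, -46, -11, -31, -5, 19, 32, 9, -12, 6] -> [-15, -11, -31, -5, 19, 9] -> [9, 19, -5, -31, -11, -15] -> [9, 19, -5]
  [31, -10, -21, -50] -> [31, -21] -> [-21, 31] -> [31]
  [-17, -25, 32, 49, -1, -32, 36, -46, -6] -> [-17, -25, 49, -1] -> [-1, 49, -25, -17] -> [-1, 49]
  [-6, 13, -18, -37] -> [13, -37] -> [-37, 13] -> [13]
  [-21, -5, -16] -> [-21, -5] -> [-5, -21] -> [-5]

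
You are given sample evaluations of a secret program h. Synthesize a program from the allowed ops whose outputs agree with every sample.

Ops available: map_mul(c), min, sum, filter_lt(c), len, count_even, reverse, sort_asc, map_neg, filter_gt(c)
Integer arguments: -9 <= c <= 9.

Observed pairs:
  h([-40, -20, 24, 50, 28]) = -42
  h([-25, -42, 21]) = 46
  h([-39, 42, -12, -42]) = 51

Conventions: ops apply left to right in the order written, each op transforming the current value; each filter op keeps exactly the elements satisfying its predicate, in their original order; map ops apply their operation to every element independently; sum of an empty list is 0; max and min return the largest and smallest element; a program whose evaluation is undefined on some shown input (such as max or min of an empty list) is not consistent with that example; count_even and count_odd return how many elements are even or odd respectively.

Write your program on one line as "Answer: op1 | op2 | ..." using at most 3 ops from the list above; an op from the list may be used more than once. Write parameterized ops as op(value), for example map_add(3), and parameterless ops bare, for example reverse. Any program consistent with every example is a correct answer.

map_neg | reverse | sum

Check, running the answer program on each example:
  [-40, -20, 24, 50, 28] -> [40, 20, -24, -50, -28] -> [-28, -50, -24, 20, 40] -> -42
  [-25, -42, 21] -> [25, 42, -21] -> [-21, 42, 25] -> 46
  [-39, 42, -12, -42] -> [39, -42, 12, 42] -> [42, 12, -42, 39] -> 51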